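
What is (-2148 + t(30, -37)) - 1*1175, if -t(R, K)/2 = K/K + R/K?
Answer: -122965/37 ≈ -3323.4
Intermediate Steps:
t(R, K) = -2 - 2*R/K (t(R, K) = -2*(K/K + R/K) = -2*(1 + R/K) = -2 - 2*R/K)
(-2148 + t(30, -37)) - 1*1175 = (-2148 + (-2 - 2*30/(-37))) - 1*1175 = (-2148 + (-2 - 2*30*(-1/37))) - 1175 = (-2148 + (-2 + 60/37)) - 1175 = (-2148 - 14/37) - 1175 = -79490/37 - 1175 = -122965/37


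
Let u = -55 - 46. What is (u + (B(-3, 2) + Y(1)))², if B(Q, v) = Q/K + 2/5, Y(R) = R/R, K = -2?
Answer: 962361/100 ≈ 9623.6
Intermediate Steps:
Y(R) = 1
B(Q, v) = ⅖ - Q/2 (B(Q, v) = Q/(-2) + 2/5 = Q*(-½) + 2*(⅕) = -Q/2 + ⅖ = ⅖ - Q/2)
u = -101
(u + (B(-3, 2) + Y(1)))² = (-101 + ((⅖ - ½*(-3)) + 1))² = (-101 + ((⅖ + 3/2) + 1))² = (-101 + (19/10 + 1))² = (-101 + 29/10)² = (-981/10)² = 962361/100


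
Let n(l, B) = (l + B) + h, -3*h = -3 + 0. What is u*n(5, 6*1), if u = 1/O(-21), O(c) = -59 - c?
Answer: -6/19 ≈ -0.31579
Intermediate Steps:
h = 1 (h = -(-3 + 0)/3 = -⅓*(-3) = 1)
n(l, B) = 1 + B + l (n(l, B) = (l + B) + 1 = (B + l) + 1 = 1 + B + l)
u = -1/38 (u = 1/(-59 - 1*(-21)) = 1/(-59 + 21) = 1/(-38) = -1/38 ≈ -0.026316)
u*n(5, 6*1) = -(1 + 6*1 + 5)/38 = -(1 + 6 + 5)/38 = -1/38*12 = -6/19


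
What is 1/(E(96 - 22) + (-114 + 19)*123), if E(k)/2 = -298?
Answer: -1/12281 ≈ -8.1427e-5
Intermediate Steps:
E(k) = -596 (E(k) = 2*(-298) = -596)
1/(E(96 - 22) + (-114 + 19)*123) = 1/(-596 + (-114 + 19)*123) = 1/(-596 - 95*123) = 1/(-596 - 11685) = 1/(-12281) = -1/12281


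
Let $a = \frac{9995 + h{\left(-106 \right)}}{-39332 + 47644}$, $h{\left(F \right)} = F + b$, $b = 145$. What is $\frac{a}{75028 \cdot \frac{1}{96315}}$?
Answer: $\frac{483212355}{311816368} \approx 1.5497$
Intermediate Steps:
$h{\left(F \right)} = 145 + F$ ($h{\left(F \right)} = F + 145 = 145 + F$)
$a = \frac{5017}{4156}$ ($a = \frac{9995 + \left(145 - 106\right)}{-39332 + 47644} = \frac{9995 + 39}{8312} = 10034 \cdot \frac{1}{8312} = \frac{5017}{4156} \approx 1.2072$)
$\frac{a}{75028 \cdot \frac{1}{96315}} = \frac{5017}{4156 \cdot \frac{75028}{96315}} = \frac{5017}{4156} \cdot \frac{96315}{75028} = \frac{483212355}{311816368}$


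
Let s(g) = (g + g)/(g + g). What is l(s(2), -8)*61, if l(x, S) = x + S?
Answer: -427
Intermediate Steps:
s(g) = 1 (s(g) = (2*g)/((2*g)) = (2*g)*(1/(2*g)) = 1)
l(x, S) = S + x
l(s(2), -8)*61 = (-8 + 1)*61 = -7*61 = -427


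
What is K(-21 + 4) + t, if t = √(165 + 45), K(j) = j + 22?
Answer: 5 + √210 ≈ 19.491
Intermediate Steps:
K(j) = 22 + j
t = √210 ≈ 14.491
K(-21 + 4) + t = (22 + (-21 + 4)) + √210 = (22 - 17) + √210 = 5 + √210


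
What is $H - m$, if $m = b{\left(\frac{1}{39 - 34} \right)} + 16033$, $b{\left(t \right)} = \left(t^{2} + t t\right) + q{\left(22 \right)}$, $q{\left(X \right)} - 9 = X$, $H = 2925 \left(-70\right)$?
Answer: $- \frac{5520352}{25} \approx -2.2081 \cdot 10^{5}$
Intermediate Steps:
$H = -204750$
$q{\left(X \right)} = 9 + X$
$b{\left(t \right)} = 31 + 2 t^{2}$ ($b{\left(t \right)} = \left(t^{2} + t t\right) + \left(9 + 22\right) = \left(t^{2} + t^{2}\right) + 31 = 2 t^{2} + 31 = 31 + 2 t^{2}$)
$m = \frac{401602}{25}$ ($m = \left(31 + 2 \left(\frac{1}{39 - 34}\right)^{2}\right) + 16033 = \left(31 + 2 \left(\frac{1}{5}\right)^{2}\right) + 16033 = \left(31 + \frac{2}{25}\right) + 16033 = \frac{777}{25} + 16033 = \frac{401602}{25} \approx 16064.0$)
$H - m = -204750 - \frac{401602}{25} = - \frac{5520352}{25}$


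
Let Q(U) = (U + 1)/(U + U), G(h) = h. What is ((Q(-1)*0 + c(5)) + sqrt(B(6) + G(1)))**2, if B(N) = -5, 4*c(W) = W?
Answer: -39/16 + 5*I ≈ -2.4375 + 5.0*I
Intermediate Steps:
c(W) = W/4
Q(U) = (1 + U)/(2*U) (Q(U) = (1 + U)/((2*U)) = (1 + U)*(1/(2*U)) = (1 + U)/(2*U))
((Q(-1)*0 + c(5)) + sqrt(B(6) + G(1)))**2 = ((((1/2)*(1 - 1)/(-1))*0 + (1/4)*5) + sqrt(-5 + 1))**2 = ((((1/2)*(-1)*0)*0 + 5/4) + sqrt(-4))**2 = ((0*0 + 5/4) + 2*I)**2 = ((0 + 5/4) + 2*I)**2 = (5/4 + 2*I)**2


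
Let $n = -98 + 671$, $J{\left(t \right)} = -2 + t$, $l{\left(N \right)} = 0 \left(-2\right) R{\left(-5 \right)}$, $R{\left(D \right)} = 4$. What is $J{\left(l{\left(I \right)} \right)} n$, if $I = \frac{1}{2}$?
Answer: $-1146$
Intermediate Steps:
$I = \frac{1}{2} \approx 0.5$
$l{\left(N \right)} = 0$ ($l{\left(N \right)} = 0 \left(-2\right) 4 = 0 \cdot 4 = 0$)
$n = 573$
$J{\left(l{\left(I \right)} \right)} n = \left(-2 + 0\right) 573 = \left(-2\right) 573 = -1146$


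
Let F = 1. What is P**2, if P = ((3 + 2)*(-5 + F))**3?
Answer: 64000000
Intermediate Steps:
P = -8000 (P = ((3 + 2)*(-5 + 1))**3 = (5*(-4))**3 = (-20)**3 = -8000)
P**2 = (-8000)**2 = 64000000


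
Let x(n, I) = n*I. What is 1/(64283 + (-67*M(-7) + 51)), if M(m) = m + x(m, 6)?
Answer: 1/67617 ≈ 1.4789e-5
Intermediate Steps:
x(n, I) = I*n
M(m) = 7*m (M(m) = m + 6*m = 7*m)
1/(64283 + (-67*M(-7) + 51)) = 1/(64283 + (-469*(-7) + 51)) = 1/(64283 + (-67*(-49) + 51)) = 1/(64283 + (3283 + 51)) = 1/(64283 + 3334) = 1/67617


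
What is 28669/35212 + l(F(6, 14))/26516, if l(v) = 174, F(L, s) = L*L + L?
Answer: 191578523/233420348 ≈ 0.82074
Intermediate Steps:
F(L, s) = L + L² (F(L, s) = L² + L = L + L²)
28669/35212 + l(F(6, 14))/26516 = 28669/35212 + 174/26516 = 28669*(1/35212) + 174*(1/26516) = 28669/35212 + 87/13258 = 191578523/233420348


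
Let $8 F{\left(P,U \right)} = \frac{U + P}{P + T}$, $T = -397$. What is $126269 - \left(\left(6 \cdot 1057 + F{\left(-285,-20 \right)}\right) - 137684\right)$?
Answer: $\frac{1405525311}{5456} \approx 2.5761 \cdot 10^{5}$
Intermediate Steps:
$F{\left(P,U \right)} = \frac{P + U}{8 \left(-397 + P\right)}$ ($F{\left(P,U \right)} = \frac{\left(U + P\right) \frac{1}{P - 397}}{8} = \frac{\left(P + U\right) \frac{1}{-397 + P}}{8} = \frac{\frac{1}{-397 + P} \left(P + U\right)}{8} = \frac{P + U}{8 \left(-397 + P\right)}$)
$126269 - \left(\left(6 \cdot 1057 + F{\left(-285,-20 \right)}\right) - 137684\right) = 126269 - \left(\left(6 \cdot 1057 + \frac{-285 - 20}{8 \left(-397 - 285\right)}\right) - 137684\right) = 126269 - \left(\left(6342 + \frac{1}{8} \frac{1}{-682} \left(-305\right)\right) - 137684\right) = 126269 - \left(\left(6342 + \frac{1}{8} \left(- \frac{1}{682}\right) \left(-305\right)\right) - 137684\right) = 126269 - \left(\left(6342 + \frac{305}{5456}\right) - 137684\right) = 126269 - \left(\frac{34602257}{5456} - 137684\right) = 126269 - - \frac{716601647}{5456} = 126269 + \frac{716601647}{5456} = \frac{1405525311}{5456}$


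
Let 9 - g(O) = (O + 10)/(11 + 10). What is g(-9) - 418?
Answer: -8590/21 ≈ -409.05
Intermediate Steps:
g(O) = 179/21 - O/21 (g(O) = 9 - (O + 10)/(11 + 10) = 9 - (10 + O)/21 = 9 - (10/21 + O/21) = 9 + (-10/21 - O/21) = 179/21 - O/21)
g(-9) - 418 = (179/21 - 1/21*(-9)) - 418 = (179/21 + 3/7) - 418 = 188/21 - 418 = -8590/21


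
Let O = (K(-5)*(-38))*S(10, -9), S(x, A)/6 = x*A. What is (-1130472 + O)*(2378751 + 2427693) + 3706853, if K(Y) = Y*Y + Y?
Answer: -3460982037115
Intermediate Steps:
S(x, A) = 6*A*x (S(x, A) = 6*(x*A) = 6*(A*x) = 6*A*x)
K(Y) = Y + Y**2 (K(Y) = Y**2 + Y = Y + Y**2)
O = 410400 (O = (-5*(1 - 5)*(-38))*(6*(-9)*10) = (-5*(-4)*(-38))*(-540) = (20*(-38))*(-540) = -760*(-540) = 410400)
(-1130472 + O)*(2378751 + 2427693) + 3706853 = (-1130472 + 410400)*(2378751 + 2427693) + 3706853 = -720072*4806444 + 3706853 = -3460985743968 + 3706853 = -3460982037115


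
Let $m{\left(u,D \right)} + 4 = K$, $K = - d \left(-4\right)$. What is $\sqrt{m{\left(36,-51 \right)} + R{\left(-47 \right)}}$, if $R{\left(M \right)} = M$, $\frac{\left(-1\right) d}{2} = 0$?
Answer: $i \sqrt{51} \approx 7.1414 i$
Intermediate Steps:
$d = 0$ ($d = \left(-2\right) 0 = 0$)
$K = 0$ ($K = \left(-1\right) 0 \left(-4\right) = 0 \left(-4\right) = 0$)
$m{\left(u,D \right)} = -4$ ($m{\left(u,D \right)} = -4 + 0 = -4$)
$\sqrt{m{\left(36,-51 \right)} + R{\left(-47 \right)}} = \sqrt{-4 - 47} = \sqrt{-51} = i \sqrt{51}$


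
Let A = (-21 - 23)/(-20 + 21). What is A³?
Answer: -85184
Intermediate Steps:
A = -44 (A = -44/1 = -44*1 = -44)
A³ = (-44)³ = -85184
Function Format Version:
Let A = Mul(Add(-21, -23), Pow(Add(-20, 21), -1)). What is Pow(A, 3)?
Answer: -85184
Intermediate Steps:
A = -44 (A = Mul(-44, Pow(1, -1)) = Mul(-44, 1) = -44)
Pow(A, 3) = Pow(-44, 3) = -85184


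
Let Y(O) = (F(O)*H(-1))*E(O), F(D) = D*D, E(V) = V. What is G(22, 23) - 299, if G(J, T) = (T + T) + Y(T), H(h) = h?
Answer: -12420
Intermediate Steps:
F(D) = D**2
Y(O) = -O**3 (Y(O) = (O**2*(-1))*O = (-O**2)*O = -O**3)
G(J, T) = -T**3 + 2*T (G(J, T) = (T + T) - T**3 = 2*T - T**3 = -T**3 + 2*T)
G(22, 23) - 299 = 23*(2 - 1*23**2) - 299 = 23*(2 - 1*529) - 299 = 23*(2 - 529) - 299 = 23*(-527) - 299 = -12121 - 299 = -12420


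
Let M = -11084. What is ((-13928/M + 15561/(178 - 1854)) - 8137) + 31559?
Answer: 108739075013/4644196 ≈ 23414.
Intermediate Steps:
((-13928/M + 15561/(178 - 1854)) - 8137) + 31559 = ((-13928/(-11084) + 15561/(178 - 1854)) - 8137) + 31559 = ((-13928*(-1/11084) + 15561/(-1676)) - 8137) + 31559 = ((3482/2771 + 15561*(-1/1676)) - 8137) + 31559 = ((3482/2771 - 15561/1676) - 8137) + 31559 = (-37283699/4644196 - 8137) + 31559 = -37827106551/4644196 + 31559 = 108739075013/4644196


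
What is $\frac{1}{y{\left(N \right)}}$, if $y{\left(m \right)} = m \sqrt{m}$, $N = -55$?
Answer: $\frac{i \sqrt{55}}{3025} \approx 0.0024516 i$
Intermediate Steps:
$y{\left(m \right)} = m^{\frac{3}{2}}$
$\frac{1}{y{\left(N \right)}} = \frac{1}{\left(-55\right)^{\frac{3}{2}}} = \frac{1}{\left(-55\right) i \sqrt{55}} = \frac{i \sqrt{55}}{3025}$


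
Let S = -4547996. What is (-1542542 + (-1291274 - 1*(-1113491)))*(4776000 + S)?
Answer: -392240981300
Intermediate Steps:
(-1542542 + (-1291274 - 1*(-1113491)))*(4776000 + S) = (-1542542 + (-1291274 - 1*(-1113491)))*(4776000 - 4547996) = (-1542542 + (-1291274 + 1113491))*228004 = (-1542542 - 177783)*228004 = -1720325*228004 = -392240981300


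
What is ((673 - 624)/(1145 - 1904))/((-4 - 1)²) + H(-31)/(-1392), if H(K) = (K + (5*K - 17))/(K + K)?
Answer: -30961/6274400 ≈ -0.0049345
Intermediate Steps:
H(K) = (-17 + 6*K)/(2*K) (H(K) = (K + (-17 + 5*K))/((2*K)) = (-17 + 6*K)*(1/(2*K)) = (-17 + 6*K)/(2*K))
((673 - 624)/(1145 - 1904))/((-4 - 1)²) + H(-31)/(-1392) = ((673 - 624)/(1145 - 1904))/((-4 - 1)²) + (3 - 17/2/(-31))/(-1392) = (49/(-759))/((-5)²) + (3 - 17/2*(-1/31))*(-1/1392) = (49*(-1/759))/25 + (3 + 17/62)*(-1/1392) = -49/759*1/25 + (203/62)*(-1/1392) = -49/18975 - 7/2976 = -30961/6274400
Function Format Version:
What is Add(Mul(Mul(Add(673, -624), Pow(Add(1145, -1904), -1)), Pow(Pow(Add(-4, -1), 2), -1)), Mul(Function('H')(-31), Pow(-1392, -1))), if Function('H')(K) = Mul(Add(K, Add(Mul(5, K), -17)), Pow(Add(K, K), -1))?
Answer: Rational(-30961, 6274400) ≈ -0.0049345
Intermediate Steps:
Function('H')(K) = Mul(Rational(1, 2), Pow(K, -1), Add(-17, Mul(6, K))) (Function('H')(K) = Mul(Add(K, Add(-17, Mul(5, K))), Pow(Mul(2, K), -1)) = Mul(Add(-17, Mul(6, K)), Mul(Rational(1, 2), Pow(K, -1))) = Mul(Rational(1, 2), Pow(K, -1), Add(-17, Mul(6, K))))
Add(Mul(Mul(Add(673, -624), Pow(Add(1145, -1904), -1)), Pow(Pow(Add(-4, -1), 2), -1)), Mul(Function('H')(-31), Pow(-1392, -1))) = Add(Mul(Mul(Add(673, -624), Pow(Add(1145, -1904), -1)), Pow(Pow(Add(-4, -1), 2), -1)), Mul(Add(3, Mul(Rational(-17, 2), Pow(-31, -1))), Pow(-1392, -1))) = Add(Mul(Mul(49, Pow(-759, -1)), Pow(Pow(-5, 2), -1)), Mul(Add(3, Mul(Rational(-17, 2), Rational(-1, 31))), Rational(-1, 1392))) = Add(Mul(Mul(49, Rational(-1, 759)), Pow(25, -1)), Mul(Add(3, Rational(17, 62)), Rational(-1, 1392))) = Add(Mul(Rational(-49, 759), Rational(1, 25)), Mul(Rational(203, 62), Rational(-1, 1392))) = Add(Rational(-49, 18975), Rational(-7, 2976)) = Rational(-30961, 6274400)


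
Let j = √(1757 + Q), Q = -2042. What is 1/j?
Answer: -I*√285/285 ≈ -0.059235*I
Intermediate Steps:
j = I*√285 (j = √(1757 - 2042) = √(-285) = I*√285 ≈ 16.882*I)
1/j = 1/(I*√285) = -I*√285/285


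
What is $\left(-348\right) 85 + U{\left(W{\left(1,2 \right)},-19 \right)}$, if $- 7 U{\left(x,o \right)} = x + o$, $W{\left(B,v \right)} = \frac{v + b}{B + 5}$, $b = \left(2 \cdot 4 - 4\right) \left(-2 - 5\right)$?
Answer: $- \frac{88730}{3} \approx -29577.0$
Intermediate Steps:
$b = -28$ ($b = \left(8 - 4\right) \left(-7\right) = 4 \left(-7\right) = -28$)
$W{\left(B,v \right)} = \frac{-28 + v}{5 + B}$ ($W{\left(B,v \right)} = \frac{v - 28}{B + 5} = \frac{-28 + v}{5 + B}$)
$U{\left(x,o \right)} = - \frac{o}{7} - \frac{x}{7}$ ($U{\left(x,o \right)} = - \frac{x + o}{7} = - \frac{o + x}{7} = - \frac{o}{7} - \frac{x}{7}$)
$\left(-348\right) 85 + U{\left(W{\left(1,2 \right)},-19 \right)} = \left(-348\right) 85 - \left(- \frac{19}{7} + \frac{\frac{1}{5 + 1} \left(-28 + 2\right)}{7}\right) = -29580 + \left(\frac{19}{7} - \frac{\frac{1}{6} \left(-26\right)}{7}\right) = -29580 + \left(\frac{19}{7} - - \frac{13}{21}\right) = -29580 + \left(\frac{19}{7} + \frac{13}{21}\right) = -29580 + \frac{10}{3} = - \frac{88730}{3}$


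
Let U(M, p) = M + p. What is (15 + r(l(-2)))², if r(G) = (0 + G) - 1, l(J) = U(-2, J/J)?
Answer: 169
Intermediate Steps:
l(J) = -1 (l(J) = -2 + J/J = -2 + 1 = -1)
r(G) = -1 + G (r(G) = G - 1 = -1 + G)
(15 + r(l(-2)))² = (15 + (-1 - 1))² = (15 - 2)² = 13² = 169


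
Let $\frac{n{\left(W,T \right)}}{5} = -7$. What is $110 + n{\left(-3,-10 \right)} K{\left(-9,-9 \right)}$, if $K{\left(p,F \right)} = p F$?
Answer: $-2725$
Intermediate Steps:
$K{\left(p,F \right)} = F p$
$n{\left(W,T \right)} = -35$ ($n{\left(W,T \right)} = 5 \left(-7\right) = -35$)
$110 + n{\left(-3,-10 \right)} K{\left(-9,-9 \right)} = 110 - 35 \left(\left(-9\right) \left(-9\right)\right) = 110 - 2835 = -2725$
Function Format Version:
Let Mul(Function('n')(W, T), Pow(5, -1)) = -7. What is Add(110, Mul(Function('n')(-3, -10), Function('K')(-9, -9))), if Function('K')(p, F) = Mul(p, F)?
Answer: -2725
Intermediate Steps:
Function('K')(p, F) = Mul(F, p)
Function('n')(W, T) = -35 (Function('n')(W, T) = Mul(5, -7) = -35)
Add(110, Mul(Function('n')(-3, -10), Function('K')(-9, -9))) = Add(110, Mul(-35, Mul(-9, -9))) = Add(110, Mul(-35, 81)) = Add(110, -2835) = -2725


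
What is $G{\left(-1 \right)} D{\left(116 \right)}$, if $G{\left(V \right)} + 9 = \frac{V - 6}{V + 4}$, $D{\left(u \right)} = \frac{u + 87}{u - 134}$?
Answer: $\frac{3451}{27} \approx 127.81$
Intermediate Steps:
$D{\left(u \right)} = \frac{87 + u}{-134 + u}$
$G{\left(V \right)} = -9 + \frac{-6 + V}{4 + V}$ ($G{\left(V \right)} = -9 + \frac{V - 6}{V + 4} = -9 + \frac{-6 + V}{4 + V}$)
$G{\left(-1 \right)} D{\left(116 \right)} = \frac{2 \left(-21 - -4\right)}{4 - 1} \frac{87 + 116}{-134 + 116} = \frac{2 \left(-21 + 4\right)}{3} \frac{1}{-18} \cdot 203 = 2 \cdot \frac{1}{3} \left(-17\right) \left(\left(- \frac{1}{18}\right) 203\right) = \left(- \frac{34}{3}\right) \left(- \frac{203}{18}\right) = \frac{3451}{27}$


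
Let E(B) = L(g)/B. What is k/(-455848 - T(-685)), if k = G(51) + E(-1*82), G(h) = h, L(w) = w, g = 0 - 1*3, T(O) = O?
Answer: -1395/12441122 ≈ -0.00011213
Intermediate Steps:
g = -3 (g = 0 - 3 = -3)
E(B) = -3/B
k = 4185/82 (k = 51 - 3/((-1*82)) = 51 - 3/(-82) = 51 - 3*(-1/82) = 51 + 3/82 = 4185/82 ≈ 51.037)
k/(-455848 - T(-685)) = 4185/(82*(-455848 - 1*(-685))) = 4185/(82*(-455848 + 685)) = (4185/82)/(-455163) = (4185/82)*(-1/455163) = -1395/12441122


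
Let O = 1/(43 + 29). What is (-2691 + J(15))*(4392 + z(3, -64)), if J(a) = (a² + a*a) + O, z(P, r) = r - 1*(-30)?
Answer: -351583829/36 ≈ -9.7662e+6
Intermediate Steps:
z(P, r) = 30 + r (z(P, r) = r + 30 = 30 + r)
O = 1/72 ≈ 0.013889
J(a) = 1/72 + 2*a² (J(a) = (a² + a*a) + 1/72 = (a² + a²) + 1/72 = 2*a² + 1/72 = 1/72 + 2*a²)
(-2691 + J(15))*(4392 + z(3, -64)) = (-2691 + (1/72 + 2*15²))*(4392 + (30 - 64)) = (-2691 + (1/72 + 2*225))*(4392 - 34) = (-2691 + (1/72 + 450))*4358 = (-2691 + 32401/72)*4358 = -161351/72*4358 = -351583829/36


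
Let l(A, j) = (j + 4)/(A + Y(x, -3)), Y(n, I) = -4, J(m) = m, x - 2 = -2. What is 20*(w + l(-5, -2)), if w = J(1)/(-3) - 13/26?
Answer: -190/9 ≈ -21.111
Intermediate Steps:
x = 0 (x = 2 - 2 = 0)
w = -⅚ (w = 1/(-3) - 13/26 = 1*(-⅓) - 13*1/26 = -⅓ - ½ = -⅚ ≈ -0.83333)
l(A, j) = (4 + j)/(-4 + A) (l(A, j) = (j + 4)/(A - 4) = (4 + j)/(-4 + A))
20*(w + l(-5, -2)) = 20*(-⅚ + (4 - 2)/(-4 - 5)) = 20*(-⅚ + 2/(-9)) = 20*(-⅚ - ⅑*2) = 20*(-⅚ - 2/9) = 20*(-19/18) = -190/9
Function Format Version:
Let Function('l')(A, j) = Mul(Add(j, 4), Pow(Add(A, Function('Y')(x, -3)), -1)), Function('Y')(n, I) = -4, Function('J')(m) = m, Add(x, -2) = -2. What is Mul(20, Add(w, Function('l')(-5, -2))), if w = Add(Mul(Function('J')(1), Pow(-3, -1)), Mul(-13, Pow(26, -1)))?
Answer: Rational(-190, 9) ≈ -21.111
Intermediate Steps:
x = 0 (x = Add(2, -2) = 0)
w = Rational(-5, 6) (w = Add(Mul(1, Pow(-3, -1)), Mul(-13, Pow(26, -1))) = Add(Mul(1, Rational(-1, 3)), Mul(-13, Rational(1, 26))) = Add(Rational(-1, 3), Rational(-1, 2)) = Rational(-5, 6) ≈ -0.83333)
Function('l')(A, j) = Mul(Pow(Add(-4, A), -1), Add(4, j)) (Function('l')(A, j) = Mul(Add(j, 4), Pow(Add(A, -4), -1)) = Mul(Add(4, j), Pow(Add(-4, A), -1)) = Mul(Pow(Add(-4, A), -1), Add(4, j)))
Mul(20, Add(w, Function('l')(-5, -2))) = Mul(20, Add(Rational(-5, 6), Mul(Pow(Add(-4, -5), -1), Add(4, -2)))) = Mul(20, Add(Rational(-5, 6), Mul(Pow(-9, -1), 2))) = Mul(20, Add(Rational(-5, 6), Mul(Rational(-1, 9), 2))) = Mul(20, Add(Rational(-5, 6), Rational(-2, 9))) = Mul(20, Rational(-19, 18)) = Rational(-190, 9)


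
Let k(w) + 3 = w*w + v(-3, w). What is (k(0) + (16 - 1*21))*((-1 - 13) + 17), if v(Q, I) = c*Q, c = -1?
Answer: -15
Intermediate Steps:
v(Q, I) = -Q
k(w) = w² (k(w) = -3 + (w*w - 1*(-3)) = -3 + (w² + 3) = -3 + (3 + w²) = w²)
(k(0) + (16 - 1*21))*((-1 - 13) + 17) = (0² + (16 - 1*21))*((-1 - 13) + 17) = (0 + (16 - 21))*(-14 + 17) = (0 - 5)*3 = -5*3 = -15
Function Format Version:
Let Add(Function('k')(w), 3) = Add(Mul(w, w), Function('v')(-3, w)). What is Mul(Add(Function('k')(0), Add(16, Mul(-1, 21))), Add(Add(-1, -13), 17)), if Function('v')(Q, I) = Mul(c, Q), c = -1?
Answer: -15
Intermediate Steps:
Function('v')(Q, I) = Mul(-1, Q)
Function('k')(w) = Pow(w, 2) (Function('k')(w) = Add(-3, Add(Mul(w, w), Mul(-1, -3))) = Add(-3, Add(Pow(w, 2), 3)) = Add(-3, Add(3, Pow(w, 2))) = Pow(w, 2))
Mul(Add(Function('k')(0), Add(16, Mul(-1, 21))), Add(Add(-1, -13), 17)) = Mul(Add(Pow(0, 2), Add(16, Mul(-1, 21))), Add(Add(-1, -13), 17)) = Mul(Add(0, Add(16, -21)), Add(-14, 17)) = Mul(Add(0, -5), 3) = Mul(-5, 3) = -15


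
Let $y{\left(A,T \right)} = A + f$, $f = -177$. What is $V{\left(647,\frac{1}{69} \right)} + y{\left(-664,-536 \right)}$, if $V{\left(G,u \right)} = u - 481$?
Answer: $- \frac{91217}{69} \approx -1322.0$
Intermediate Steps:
$y{\left(A,T \right)} = -177 + A$ ($y{\left(A,T \right)} = A - 177 = -177 + A$)
$V{\left(G,u \right)} = -481 + u$
$V{\left(647,\frac{1}{69} \right)} + y{\left(-664,-536 \right)} = \left(-481 + \frac{1}{69}\right) - 841 = - \frac{33188}{69} - 841 = - \frac{91217}{69}$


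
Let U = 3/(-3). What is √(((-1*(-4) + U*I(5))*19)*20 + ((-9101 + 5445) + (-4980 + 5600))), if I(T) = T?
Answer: 2*I*√854 ≈ 58.447*I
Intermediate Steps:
U = -1 (U = 3*(-⅓) = -1)
√(((-1*(-4) + U*I(5))*19)*20 + ((-9101 + 5445) + (-4980 + 5600))) = √(((-1*(-4) - 1*5)*19)*20 + ((-9101 + 5445) + (-4980 + 5600))) = √(((4 - 5)*19)*20 + (-3656 + 620)) = √(-1*19*20 - 3036) = √(-19*20 - 3036) = √(-380 - 3036) = √(-3416) = 2*I*√854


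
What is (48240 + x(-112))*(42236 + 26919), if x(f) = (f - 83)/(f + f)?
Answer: 747285818025/224 ≈ 3.3361e+9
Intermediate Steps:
x(f) = (-83 + f)/(2*f) (x(f) = (-83 + f)/((2*f)) = (-83 + f)*(1/(2*f)) = (-83 + f)/(2*f))
(48240 + x(-112))*(42236 + 26919) = (48240 + (½)*(-83 - 112)/(-112))*(42236 + 26919) = (48240 + (½)*(-1/112)*(-195))*69155 = (48240 + 195/224)*69155 = (10805955/224)*69155 = 747285818025/224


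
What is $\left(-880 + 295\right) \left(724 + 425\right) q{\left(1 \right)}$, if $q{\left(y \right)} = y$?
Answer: $-672165$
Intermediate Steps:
$\left(-880 + 295\right) \left(724 + 425\right) q{\left(1 \right)} = \left(-880 + 295\right) \left(724 + 425\right) 1 = \left(-585\right) 1149 \cdot 1 = \left(-672165\right) 1 = -672165$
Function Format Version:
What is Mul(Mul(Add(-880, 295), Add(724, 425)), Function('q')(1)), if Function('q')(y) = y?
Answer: -672165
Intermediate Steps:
Mul(Mul(Add(-880, 295), Add(724, 425)), Function('q')(1)) = Mul(Mul(Add(-880, 295), Add(724, 425)), 1) = Mul(Mul(-585, 1149), 1) = Mul(-672165, 1) = -672165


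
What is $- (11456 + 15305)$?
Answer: $-26761$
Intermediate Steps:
$- (11456 + 15305) = \left(-1\right) 26761 = -26761$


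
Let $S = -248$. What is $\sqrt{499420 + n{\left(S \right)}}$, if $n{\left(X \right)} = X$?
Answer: $2 \sqrt{124793} \approx 706.52$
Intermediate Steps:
$\sqrt{499420 + n{\left(S \right)}} = \sqrt{499420 - 248} = \sqrt{499172} = 2 \sqrt{124793}$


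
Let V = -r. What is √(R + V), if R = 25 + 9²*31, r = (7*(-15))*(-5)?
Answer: √2011 ≈ 44.844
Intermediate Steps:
r = 525 (r = -105*(-5) = 525)
V = -525 (V = -1*525 = -525)
R = 2536 (R = 25 + 81*31 = 25 + 2511 = 2536)
√(R + V) = √(2536 - 525) = √2011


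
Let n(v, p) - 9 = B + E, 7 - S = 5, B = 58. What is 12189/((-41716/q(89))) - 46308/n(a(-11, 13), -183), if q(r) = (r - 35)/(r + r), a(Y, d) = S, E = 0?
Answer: -171950872893/248752508 ≈ -691.25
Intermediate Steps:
S = 2 (S = 7 - 1*5 = 7 - 5 = 2)
a(Y, d) = 2
q(r) = (-35 + r)/(2*r) (q(r) = (-35 + r)/((2*r)) = (-35 + r)*(1/(2*r)) = (-35 + r)/(2*r))
n(v, p) = 67 (n(v, p) = 9 + (58 + 0) = 9 + 58 = 67)
12189/((-41716/q(89))) - 46308/n(a(-11, 13), -183) = 12189/((-41716*178/(-35 + 89))) - 46308/67 = 12189/((-41716/((½)*(1/89)*54))) - 46308*1/67 = 12189/((-41716/27/89)) - 46308/67 = 12189/((-41716*89/27)) - 46308/67 = 12189/(-3712724/27) - 46308/67 = 12189*(-27/3712724) - 46308/67 = -329103/3712724 - 46308/67 = -171950872893/248752508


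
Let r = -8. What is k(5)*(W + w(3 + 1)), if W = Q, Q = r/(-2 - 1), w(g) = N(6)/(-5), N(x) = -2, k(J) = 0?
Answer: 0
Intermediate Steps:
w(g) = ⅖ (w(g) = -2/(-5) = -2*(-⅕) = ⅖)
Q = 8/3 (Q = -8/(-2 - 1) = -8/(-3) = -8*(-⅓) = 8/3 ≈ 2.6667)
W = 8/3 ≈ 2.6667
k(5)*(W + w(3 + 1)) = 0*(8/3 + ⅖) = 0*(46/15) = 0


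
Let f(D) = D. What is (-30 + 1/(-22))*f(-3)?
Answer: 1983/22 ≈ 90.136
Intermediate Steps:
(-30 + 1/(-22))*f(-3) = (-30 + 1/(-22))*(-3) = (-30 - 1/22)*(-3) = -661/22*(-3) = 1983/22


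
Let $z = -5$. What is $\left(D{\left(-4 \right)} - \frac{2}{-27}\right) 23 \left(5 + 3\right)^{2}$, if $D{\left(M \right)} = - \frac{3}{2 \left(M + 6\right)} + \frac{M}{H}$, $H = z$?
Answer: $\frac{24656}{135} \approx 182.64$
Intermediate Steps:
$H = -5$
$D{\left(M \right)} = - \frac{3}{12 + 2 M} - \frac{M}{5}$ ($D{\left(M \right)} = - \frac{3}{2 \left(M + 6\right)} + \frac{M}{-5} = - \frac{3}{2 \left(6 + M\right)} + M \left(- \frac{1}{5}\right) = - \frac{3}{12 + 2 M} - \frac{M}{5}$)
$\left(D{\left(-4 \right)} - \frac{2}{-27}\right) 23 \left(5 + 3\right)^{2} = \left(\frac{-15 - -48 - 2 \left(-4\right)^{2}}{10 \left(6 - 4\right)} - \frac{2}{-27}\right) 23 \left(5 + 3\right)^{2} = \left(\frac{-15 + 48 - 32}{10 \cdot 2} - 2 \left(- \frac{1}{27}\right)\right) 23 \cdot 8^{2} = \left(\frac{1}{10} \cdot \frac{1}{2} \left(-15 + 48 - 32\right) - - \frac{2}{27}\right) 23 \cdot 64 = \left(\frac{1}{10} \cdot \frac{1}{2} \cdot 1 + \frac{2}{27}\right) 1472 = \left(\frac{1}{20} + \frac{2}{27}\right) 1472 = \frac{67}{540} \cdot 1472 = \frac{24656}{135}$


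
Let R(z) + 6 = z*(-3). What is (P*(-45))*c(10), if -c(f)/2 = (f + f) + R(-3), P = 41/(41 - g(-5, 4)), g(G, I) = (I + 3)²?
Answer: -42435/4 ≈ -10609.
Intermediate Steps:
R(z) = -6 - 3*z (R(z) = -6 + z*(-3) = -6 - 3*z)
g(G, I) = (3 + I)²
P = -41/8 (P = 41/(41 - (3 + 4)²) = 41/(41 - 1*7²) = 41/(41 - 1*49) = 41/(41 - 49) = 41/(-8) = 41*(-⅛) = -41/8 ≈ -5.1250)
c(f) = -6 - 4*f (c(f) = -2*((f + f) + (-6 - 3*(-3))) = -2*(2*f + (-6 + 9)) = -2*(2*f + 3) = -2*(3 + 2*f) = -6 - 4*f)
(P*(-45))*c(10) = (-41/8*(-45))*(-6 - 4*10) = 1845*(-6 - 40)/8 = (1845/8)*(-46) = -42435/4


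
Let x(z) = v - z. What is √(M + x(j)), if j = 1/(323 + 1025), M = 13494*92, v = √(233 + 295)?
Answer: √(563960031311 + 1817104*√33)/674 ≈ 1114.2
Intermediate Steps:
v = 4*√33 (v = √528 = 4*√33 ≈ 22.978)
M = 1241448
j = 1/1348 ≈ 0.00074184
x(z) = -z + 4*√33 (x(z) = 4*√33 - z = -z + 4*√33)
√(M + x(j)) = √(1241448 + (-1*1/1348 + 4*√33)) = √(1241448 + (-1/1348 + 4*√33)) = √(1673471903/1348 + 4*√33)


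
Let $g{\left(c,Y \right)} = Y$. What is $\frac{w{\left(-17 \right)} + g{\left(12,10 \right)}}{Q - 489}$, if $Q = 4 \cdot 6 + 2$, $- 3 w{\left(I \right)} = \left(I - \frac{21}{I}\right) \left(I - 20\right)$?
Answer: $\frac{9406}{23613} \approx 0.39834$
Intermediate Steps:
$w{\left(I \right)} = - \frac{\left(-20 + I\right) \left(I - \frac{21}{I}\right)}{3}$ ($w{\left(I \right)} = - \frac{\left(I - \frac{21}{I}\right) \left(I - 20\right)}{3} = - \frac{\left(I - \frac{21}{I}\right) \left(-20 + I\right)}{3} = - \frac{\left(-20 + I\right) \left(I - \frac{21}{I}\right)}{3}$)
$Q = 26$ ($Q = 24 + 2 = 26$)
$\frac{w{\left(-17 \right)} + g{\left(12,10 \right)}}{Q - 489} = \frac{\frac{-420 - 17 \left(21 - \left(-17\right)^{2} + 20 \left(-17\right)\right)}{3 \left(-17\right)} + 10}{26 - 489} = \frac{\frac{1}{3} \left(- \frac{1}{17}\right) \left(-420 - 17 \left(21 - 289 - 340\right)\right) + 10}{-463} = \left(\frac{1}{3} \left(- \frac{1}{17}\right) \left(-420 - 17 \left(21 - 289 - 340\right)\right) + 10\right) \left(- \frac{1}{463}\right) = \left(\frac{1}{3} \left(- \frac{1}{17}\right) \left(-420 - -10336\right) + 10\right) \left(- \frac{1}{463}\right) = \left(\frac{1}{3} \left(- \frac{1}{17}\right) \left(-420 + 10336\right) + 10\right) \left(- \frac{1}{463}\right) = \left(\frac{1}{3} \left(- \frac{1}{17}\right) 9916 + 10\right) \left(- \frac{1}{463}\right) = \left(- \frac{9916}{51} + 10\right) \left(- \frac{1}{463}\right) = \left(- \frac{9406}{51}\right) \left(- \frac{1}{463}\right) = \frac{9406}{23613}$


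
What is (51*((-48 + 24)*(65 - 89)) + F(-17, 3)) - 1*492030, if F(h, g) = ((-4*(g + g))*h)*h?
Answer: -469590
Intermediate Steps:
F(h, g) = -8*g*h**2 (F(h, g) = ((-8*g)*h)*h = (-8*g*h)*h = -8*g*h**2)
(51*((-48 + 24)*(65 - 89)) + F(-17, 3)) - 1*492030 = (51*((-48 + 24)*(65 - 89)) - 8*3*(-17)**2) - 1*492030 = (51*(-24*(-24)) - 8*3*289) - 492030 = (51*576 - 6936) - 492030 = (29376 - 6936) - 492030 = 22440 - 492030 = -469590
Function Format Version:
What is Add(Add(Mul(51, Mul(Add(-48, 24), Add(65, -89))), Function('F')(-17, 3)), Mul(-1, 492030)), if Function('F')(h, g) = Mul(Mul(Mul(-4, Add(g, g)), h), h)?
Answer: -469590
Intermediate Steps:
Function('F')(h, g) = Mul(-8, g, Pow(h, 2)) (Function('F')(h, g) = Mul(Mul(Mul(-4, Mul(2, g)), h), h) = Mul(Mul(Mul(-8, g), h), h) = Mul(Mul(-8, g, h), h) = Mul(-8, g, Pow(h, 2)))
Add(Add(Mul(51, Mul(Add(-48, 24), Add(65, -89))), Function('F')(-17, 3)), Mul(-1, 492030)) = Add(Add(Mul(51, Mul(Add(-48, 24), Add(65, -89))), Mul(-8, 3, Pow(-17, 2))), Mul(-1, 492030)) = Add(Add(Mul(51, Mul(-24, -24)), Mul(-8, 3, 289)), -492030) = Add(Add(Mul(51, 576), -6936), -492030) = Add(Add(29376, -6936), -492030) = Add(22440, -492030) = -469590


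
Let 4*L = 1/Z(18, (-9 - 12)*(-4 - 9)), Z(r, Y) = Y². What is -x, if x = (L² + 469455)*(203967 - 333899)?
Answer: 1355253919226236902323/22218287364 ≈ 6.0997e+10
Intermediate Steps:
L = 1/298116 (L = 1/(4*(((-9 - 12)*(-4 - 9))²)) = 1/(4*((-21*(-13))²)) = 1/(4*(273²)) = (¼)/74529 = (¼)*(1/74529) = 1/298116 ≈ 3.3544e-6)
x = -1355253919226236902323/22218287364 (x = ((1/298116)² + 469455)*(203967 - 333899) = (1/88873149456 + 469455)*(-129932) = (41721944377866481/88873149456)*(-129932) = -1355253919226236902323/22218287364 ≈ -6.0997e+10)
-x = -1*(-1355253919226236902323/22218287364) = 1355253919226236902323/22218287364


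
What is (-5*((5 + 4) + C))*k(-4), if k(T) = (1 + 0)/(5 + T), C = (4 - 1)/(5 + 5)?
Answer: -93/2 ≈ -46.500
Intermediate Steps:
C = 3/10 ≈ 0.30000
k(T) = 1/(5 + T)
(-5*((5 + 4) + C))*k(-4) = (-5*((5 + 4) + 3/10))/(5 - 4) = -5*(9 + 3/10)/1 = -5*93/10*1 = -93/2*1 = -93/2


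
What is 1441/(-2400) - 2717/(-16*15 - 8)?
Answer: 770429/74400 ≈ 10.355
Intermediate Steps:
1441/(-2400) - 2717/(-16*15 - 8) = 1441*(-1/2400) - 2717/(-240 - 8) = -1441/2400 - 2717/(-248) = -1441/2400 - 2717*(-1/248) = -1441/2400 + 2717/248 = 770429/74400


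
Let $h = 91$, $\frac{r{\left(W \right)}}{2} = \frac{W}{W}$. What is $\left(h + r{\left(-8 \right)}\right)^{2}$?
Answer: $8649$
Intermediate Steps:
$r{\left(W \right)} = 2$ ($r{\left(W \right)} = 2 \frac{W}{W} = 2 \cdot 1 = 2$)
$\left(h + r{\left(-8 \right)}\right)^{2} = \left(91 + 2\right)^{2} = 93^{2} = 8649$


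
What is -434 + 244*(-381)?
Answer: -93398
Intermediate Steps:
-434 + 244*(-381) = -434 - 92964 = -93398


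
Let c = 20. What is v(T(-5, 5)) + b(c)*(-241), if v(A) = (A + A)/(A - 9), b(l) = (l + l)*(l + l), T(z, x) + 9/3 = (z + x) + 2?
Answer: -1927999/5 ≈ -3.8560e+5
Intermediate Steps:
T(z, x) = -1 + x + z (T(z, x) = -3 + ((z + x) + 2) = -3 + ((x + z) + 2) = -3 + (2 + x + z) = -1 + x + z)
b(l) = 4*l**2 (b(l) = (2*l)*(2*l) = 4*l**2)
v(A) = 2*A/(-9 + A) (v(A) = (2*A)/(-9 + A) = 2*A/(-9 + A))
v(T(-5, 5)) + b(c)*(-241) = 2*(-1 + 5 - 5)/(-9 + (-1 + 5 - 5)) + (4*20**2)*(-241) = 2*(-1)/(-9 - 1) + (4*400)*(-241) = 2*(-1)/(-10) + 1600*(-241) = 2*(-1)*(-1/10) - 385600 = 1/5 - 385600 = -1927999/5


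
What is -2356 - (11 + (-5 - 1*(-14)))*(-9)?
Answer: -2176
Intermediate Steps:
-2356 - (11 + (-5 - 1*(-14)))*(-9) = -2356 - (11 + (-5 + 14))*(-9) = -2356 - (11 + 9)*(-9) = -2356 - 20*(-9) = -2356 - 1*(-180) = -2356 + 180 = -2176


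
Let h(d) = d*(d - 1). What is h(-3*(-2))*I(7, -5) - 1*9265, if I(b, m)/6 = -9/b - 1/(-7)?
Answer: -66295/7 ≈ -9470.7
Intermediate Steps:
h(d) = d*(-1 + d)
I(b, m) = 6/7 - 54/b (I(b, m) = 6*(-9/b - 1/(-7)) = 6*(-9/b - 1*(-⅐)) = 6*(-9/b + ⅐) = 6*(⅐ - 9/b) = 6/7 - 54/b)
h(-3*(-2))*I(7, -5) - 1*9265 = ((-3*(-2))*(-1 - 3*(-2)))*(6/7 - 54/7) - 1*9265 = (6*(-1 + 6))*(6/7 - 54*⅐) - 9265 = (6*5)*(6/7 - 54/7) - 9265 = 30*(-48/7) - 9265 = -1440/7 - 9265 = -66295/7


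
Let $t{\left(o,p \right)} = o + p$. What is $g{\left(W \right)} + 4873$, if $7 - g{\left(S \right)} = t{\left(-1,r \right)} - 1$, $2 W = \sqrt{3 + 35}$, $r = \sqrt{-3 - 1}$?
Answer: $4882 - 2 i \approx 4882.0 - 2.0 i$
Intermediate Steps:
$r = 2 i$ ($r = \sqrt{-4} = 2 i \approx 2.0 i$)
$W = \frac{\sqrt{38}}{2}$ ($W = \frac{\sqrt{3 + 35}}{2} = \frac{\sqrt{38}}{2} \approx 3.0822$)
$g{\left(S \right)} = 9 - 2 i$ ($g{\left(S \right)} = 7 - \left(\left(-1 + 2 i\right) - 1\right) = 7 - \left(-2 + 2 i\right) = 7 + \left(2 - 2 i\right) = 9 - 2 i$)
$g{\left(W \right)} + 4873 = \left(9 - 2 i\right) + 4873 = 4882 - 2 i$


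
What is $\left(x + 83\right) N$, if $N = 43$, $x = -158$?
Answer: $-3225$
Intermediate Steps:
$\left(x + 83\right) N = \left(-158 + 83\right) 43 = \left(-75\right) 43 = -3225$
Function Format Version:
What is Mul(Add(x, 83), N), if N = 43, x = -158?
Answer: -3225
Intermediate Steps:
Mul(Add(x, 83), N) = Mul(Add(-158, 83), 43) = Mul(-75, 43) = -3225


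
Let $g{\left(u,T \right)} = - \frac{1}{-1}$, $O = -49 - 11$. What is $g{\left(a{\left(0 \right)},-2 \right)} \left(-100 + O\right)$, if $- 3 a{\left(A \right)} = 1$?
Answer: $-160$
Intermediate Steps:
$O = -60$ ($O = -49 - 11 = -60$)
$a{\left(A \right)} = - \frac{1}{3}$ ($a{\left(A \right)} = \left(- \frac{1}{3}\right) 1 = - \frac{1}{3}$)
$g{\left(u,T \right)} = 1$ ($g{\left(u,T \right)} = \left(-1\right) \left(-1\right) = 1$)
$g{\left(a{\left(0 \right)},-2 \right)} \left(-100 + O\right) = 1 \left(-100 - 60\right) = 1 \left(-160\right) = -160$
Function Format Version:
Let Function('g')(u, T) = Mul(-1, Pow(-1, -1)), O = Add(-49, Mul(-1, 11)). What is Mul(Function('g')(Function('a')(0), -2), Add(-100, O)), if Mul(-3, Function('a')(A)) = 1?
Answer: -160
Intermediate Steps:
O = -60 (O = Add(-49, -11) = -60)
Function('a')(A) = Rational(-1, 3) (Function('a')(A) = Mul(Rational(-1, 3), 1) = Rational(-1, 3))
Function('g')(u, T) = 1 (Function('g')(u, T) = Mul(-1, -1) = 1)
Mul(Function('g')(Function('a')(0), -2), Add(-100, O)) = Mul(1, Add(-100, -60)) = Mul(1, -160) = -160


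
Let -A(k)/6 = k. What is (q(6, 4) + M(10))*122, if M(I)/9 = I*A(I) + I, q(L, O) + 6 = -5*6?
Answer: -652212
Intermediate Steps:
A(k) = -6*k
q(L, O) = -36 (q(L, O) = -6 - 5*6 = -6 - 30 = -36)
M(I) = -54*I² + 9*I (M(I) = 9*(I*(-6*I) + I) = 9*(-6*I² + I) = 9*(I - 6*I²) = -54*I² + 9*I)
(q(6, 4) + M(10))*122 = (-36 + 9*10*(1 - 6*10))*122 = (-36 + 9*10*(1 - 60))*122 = (-36 + 9*10*(-59))*122 = (-36 - 5310)*122 = -5346*122 = -652212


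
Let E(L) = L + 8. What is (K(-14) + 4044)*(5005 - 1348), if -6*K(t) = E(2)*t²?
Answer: 13594288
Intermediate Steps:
E(L) = 8 + L
K(t) = -5*t²/3 (K(t) = -(8 + 2)*t²/6 = -5*t²/3)
(K(-14) + 4044)*(5005 - 1348) = (-5/3*(-14)² + 4044)*(5005 - 1348) = (-5/3*196 + 4044)*3657 = (-980/3 + 4044)*3657 = (11152/3)*3657 = 13594288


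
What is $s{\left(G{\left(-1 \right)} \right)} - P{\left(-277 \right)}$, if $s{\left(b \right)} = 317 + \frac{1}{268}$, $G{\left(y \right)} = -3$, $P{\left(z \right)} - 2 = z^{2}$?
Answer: $- \frac{20478951}{268} \approx -76414.0$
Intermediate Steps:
$P{\left(z \right)} = 2 + z^{2}$
$s{\left(b \right)} = \frac{84957}{268}$ ($s{\left(b \right)} = 317 + \frac{1}{268} = \frac{84957}{268}$)
$s{\left(G{\left(-1 \right)} \right)} - P{\left(-277 \right)} = \frac{84957}{268} - \left(2 + \left(-277\right)^{2}\right) = \frac{84957}{268} - \left(2 + 76729\right) = \frac{84957}{268} - 76731 = - \frac{20478951}{268}$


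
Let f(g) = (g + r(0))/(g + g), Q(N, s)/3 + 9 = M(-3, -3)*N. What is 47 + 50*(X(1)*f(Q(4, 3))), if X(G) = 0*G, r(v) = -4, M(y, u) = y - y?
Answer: 47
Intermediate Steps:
M(y, u) = 0
Q(N, s) = -27 (Q(N, s) = -27 + 3*(0*N) = -27 + 3*0 = -27 + 0 = -27)
X(G) = 0
f(g) = (-4 + g)/(2*g) (f(g) = (g - 4)/(g + g) = (-4 + g)/((2*g)) = (-4 + g)*(1/(2*g)) = (-4 + g)/(2*g))
47 + 50*(X(1)*f(Q(4, 3))) = 47 + 50*(0*((1/2)*(-4 - 27)/(-27))) = 47 + 50*(0*((1/2)*(-1/27)*(-31))) = 47 + 50*(0*(31/54)) = 47 + 50*0 = 47 + 0 = 47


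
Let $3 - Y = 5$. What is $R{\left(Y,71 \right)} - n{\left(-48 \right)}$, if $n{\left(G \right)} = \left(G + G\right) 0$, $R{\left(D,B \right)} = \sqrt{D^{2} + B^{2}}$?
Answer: $\sqrt{5045} \approx 71.028$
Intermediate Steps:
$Y = -2$ ($Y = 3 - 5 = -2$)
$R{\left(D,B \right)} = \sqrt{B^{2} + D^{2}}$
$n{\left(G \right)} = 0$ ($n{\left(G \right)} = 2 G 0 = 0$)
$R{\left(Y,71 \right)} - n{\left(-48 \right)} = \sqrt{71^{2} + \left(-2\right)^{2}} - 0 = \sqrt{5041 + 4} + 0 = \sqrt{5045} + 0 = \sqrt{5045}$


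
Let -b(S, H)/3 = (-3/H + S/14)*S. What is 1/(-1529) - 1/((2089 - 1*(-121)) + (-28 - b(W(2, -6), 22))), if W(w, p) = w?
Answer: -285750/256897993 ≈ -0.0011123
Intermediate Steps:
b(S, H) = -3*S*(-3/H + S/14) (b(S, H) = -3*(-3/H + S/14)*S = -3*S*(-3/H + S/14))
1/(-1529) - 1/((2089 - 1*(-121)) + (-28 - b(W(2, -6), 22))) = 1/(-1529) - 1/((2089 - 1*(-121)) + (-28 - 3*2*(42 - 1*22*2)/(14*22))) = -1/1529 - 1/((2089 + 121) + (-28 - 3*2*(42 - 44)/(14*22))) = -1/1529 - 1/(2210 + (-28 - 3*2*(-2)/(14*22))) = -1/1529 - 1/(2210 + (-28 - 1*(-3/77))) = -1/1529 - 1/(2210 + (-28 + 3/77)) = -1/1529 - 1/(2210 - 2153/77) = -1/1529 - 1/168017/77 = -1/1529 - 1*77/168017 = -1/1529 - 77/168017 = -285750/256897993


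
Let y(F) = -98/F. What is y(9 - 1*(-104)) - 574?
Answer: -64960/113 ≈ -574.87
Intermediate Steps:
y(9 - 1*(-104)) - 574 = -98/(9 - 1*(-104)) - 574 = -98/(9 + 104) - 574 = -98/113 - 574 = -64960/113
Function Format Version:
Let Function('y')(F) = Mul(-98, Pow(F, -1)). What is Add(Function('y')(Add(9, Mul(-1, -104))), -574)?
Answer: Rational(-64960, 113) ≈ -574.87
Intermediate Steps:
Add(Function('y')(Add(9, Mul(-1, -104))), -574) = Add(Mul(-98, Pow(Add(9, Mul(-1, -104)), -1)), -574) = Add(Mul(-98, Pow(Add(9, 104), -1)), -574) = Add(Mul(-98, Pow(113, -1)), -574) = Add(Mul(-98, Rational(1, 113)), -574) = Add(Rational(-98, 113), -574) = Rational(-64960, 113)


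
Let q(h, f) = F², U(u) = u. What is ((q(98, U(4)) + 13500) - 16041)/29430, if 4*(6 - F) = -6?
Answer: -3313/39240 ≈ -0.084429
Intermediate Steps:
F = 15/2 (F = 6 - ¼*(-6) = 6 + 3/2 = 15/2 ≈ 7.5000)
q(h, f) = 225/4 (q(h, f) = (15/2)² = 225/4)
((q(98, U(4)) + 13500) - 16041)/29430 = ((225/4 + 13500) - 16041)/29430 = (54225/4 - 16041)*(1/29430) = -9939/4*1/29430 = -3313/39240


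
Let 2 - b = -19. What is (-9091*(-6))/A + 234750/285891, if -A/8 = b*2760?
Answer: 5180814973/7364552160 ≈ 0.70348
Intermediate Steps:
b = 21 (b = 2 - 1*(-19) = 2 + 19 = 21)
A = -463680 (A = -168*2760 = -8*57960 = -463680)
(-9091*(-6))/A + 234750/285891 = -9091*(-6)/(-463680) + 234750/285891 = 54546*(-1/463680) + 234750*(1/285891) = -9091/77280 + 78250/95297 = 5180814973/7364552160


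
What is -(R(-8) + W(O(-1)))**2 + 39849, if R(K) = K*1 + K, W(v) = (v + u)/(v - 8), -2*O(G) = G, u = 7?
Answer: 39560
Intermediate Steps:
O(G) = -G/2
W(v) = (7 + v)/(-8 + v) (W(v) = (v + 7)/(v - 8) = (7 + v)/(-8 + v))
R(K) = 2*K (R(K) = K + K = 2*K)
-(R(-8) + W(O(-1)))**2 + 39849 = -(2*(-8) + (7 - 1/2*(-1))/(-8 - 1/2*(-1)))**2 + 39849 = -(-16 + (7 + 1/2)/(-8 + 1/2))**2 + 39849 = -(-16 + (15/2)/(-15/2))**2 + 39849 = -(-16 - 2/15*15/2)**2 + 39849 = -(-16 - 1)**2 + 39849 = -1*(-17)**2 + 39849 = -1*289 + 39849 = -289 + 39849 = 39560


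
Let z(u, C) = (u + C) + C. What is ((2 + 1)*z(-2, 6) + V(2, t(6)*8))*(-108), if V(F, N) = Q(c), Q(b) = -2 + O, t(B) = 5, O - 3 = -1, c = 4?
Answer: -3240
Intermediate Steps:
O = 2 (O = 3 - 1 = 2)
z(u, C) = u + 2*C (z(u, C) = (C + u) + C = u + 2*C)
Q(b) = 0 (Q(b) = -2 + 2 = 0)
V(F, N) = 0
((2 + 1)*z(-2, 6) + V(2, t(6)*8))*(-108) = ((2 + 1)*(-2 + 2*6) + 0)*(-108) = (3*(-2 + 12) + 0)*(-108) = (3*10 + 0)*(-108) = (30 + 0)*(-108) = 30*(-108) = -3240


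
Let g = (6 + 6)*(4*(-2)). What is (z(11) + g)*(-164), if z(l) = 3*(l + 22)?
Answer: -492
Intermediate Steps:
z(l) = 66 + 3*l (z(l) = 3*(22 + l) = 66 + 3*l)
g = -96 (g = 12*(-8) = -96)
(z(11) + g)*(-164) = ((66 + 3*11) - 96)*(-164) = ((66 + 33) - 96)*(-164) = (99 - 96)*(-164) = 3*(-164) = -492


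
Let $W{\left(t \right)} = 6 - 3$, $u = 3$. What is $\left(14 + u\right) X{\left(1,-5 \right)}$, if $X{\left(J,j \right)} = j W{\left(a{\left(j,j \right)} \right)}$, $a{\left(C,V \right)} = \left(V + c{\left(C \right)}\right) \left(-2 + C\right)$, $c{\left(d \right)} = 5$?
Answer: $-255$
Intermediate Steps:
$a{\left(C,V \right)} = \left(-2 + C\right) \left(5 + V\right)$ ($a{\left(C,V \right)} = \left(V + 5\right) \left(-2 + C\right) = \left(5 + V\right) \left(-2 + C\right) = \left(-2 + C\right) \left(5 + V\right)$)
$W{\left(t \right)} = 3$
$X{\left(J,j \right)} = 3 j$ ($X{\left(J,j \right)} = j 3 = 3 j$)
$\left(14 + u\right) X{\left(1,-5 \right)} = \left(14 + 3\right) 3 \left(-5\right) = 17 \left(-15\right) = -255$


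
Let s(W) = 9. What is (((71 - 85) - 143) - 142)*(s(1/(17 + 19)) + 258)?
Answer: -79833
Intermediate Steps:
(((71 - 85) - 143) - 142)*(s(1/(17 + 19)) + 258) = (((71 - 85) - 143) - 142)*(9 + 258) = ((-14 - 143) - 142)*267 = (-157 - 142)*267 = -299*267 = -79833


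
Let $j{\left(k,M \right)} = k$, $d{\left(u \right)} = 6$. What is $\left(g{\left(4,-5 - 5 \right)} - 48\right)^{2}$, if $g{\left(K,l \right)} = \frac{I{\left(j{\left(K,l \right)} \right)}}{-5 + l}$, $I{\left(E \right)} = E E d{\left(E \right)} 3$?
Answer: $\frac{112896}{25} \approx 4515.8$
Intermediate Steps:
$I{\left(E \right)} = 18 E^{2}$ ($I{\left(E \right)} = E E 6 \cdot 3 = E 6 E 3 = E 18 E = 18 E^{2}$)
$g{\left(K,l \right)} = \frac{18 K^{2}}{-5 + l}$
$\left(g{\left(4,-5 - 5 \right)} - 48\right)^{2} = \left(\frac{18 \cdot 4^{2}}{-5 - 10} - 48\right)^{2} = \left(18 \cdot 16 \frac{1}{-5 - 10} - 48\right)^{2} = \left(18 \cdot 16 \frac{1}{-15} - 48\right)^{2} = \left(18 \cdot 16 \left(- \frac{1}{15}\right) - 48\right)^{2} = \left(- \frac{96}{5} - 48\right)^{2} = \left(- \frac{336}{5}\right)^{2} = \frac{112896}{25}$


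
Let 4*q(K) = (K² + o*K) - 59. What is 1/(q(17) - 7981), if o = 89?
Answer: -4/30181 ≈ -0.00013253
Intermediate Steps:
q(K) = -59/4 + K²/4 + 89*K/4 (q(K) = ((K² + 89*K) - 59)/4 = (-59 + K² + 89*K)/4 = -59/4 + K²/4 + 89*K/4)
1/(q(17) - 7981) = 1/((-59/4 + (¼)*17² + (89/4)*17) - 7981) = 1/((-59/4 + (¼)*289 + 1513/4) - 7981) = 1/((-59/4 + 289/4 + 1513/4) - 7981) = 1/(1743/4 - 7981) = 1/(-30181/4) = -4/30181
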